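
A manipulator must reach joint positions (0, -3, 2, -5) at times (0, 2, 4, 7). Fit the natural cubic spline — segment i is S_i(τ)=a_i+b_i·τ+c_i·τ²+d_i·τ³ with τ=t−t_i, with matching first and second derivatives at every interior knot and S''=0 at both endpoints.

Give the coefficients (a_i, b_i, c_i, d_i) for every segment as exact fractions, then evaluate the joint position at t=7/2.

Δ: Δ0=-3/2, Δ1=5/2, Δ2=-7/3
row 1: diag=8, rhs=24; c'=1/4, d'=3
row 2: denom=10−2·1/4=19/2; d'=(-29−2·3)/(19/2)=-70/19
back: M2=-70/19
back: M1=3−1/4·-70/19=149/38
M: M0=0, M1=149/38, M2=-70/19, M3=0
seg 0: a=0, c=M0/2=0, d=(M1−M0)/(6·2)=149/456, b=Δ0−h0·(2M0+M1)/6=-160/57
seg 1: a=-3, c=M1/2=149/76, d=(M2−M1)/(6·2)=-289/456, b=Δ1−h1·(2M1+M2)/6=127/114
seg 2: a=2, c=M2/2=-35/19, d=(M3−M2)/(6·3)=35/171, b=Δ2−h2·(2M2+M3)/6=77/57
t_q=7/2 → seg 1, τ=3/2; S=-3+127/114·τ+149/76·τ²+-289/456·τ³=1147/1216

  seg 0: a=0 b=-160/57 c=0 d=149/456
  seg 1: a=-3 b=127/114 c=149/76 d=-289/456
  seg 2: a=2 b=77/57 c=-35/19 d=35/171
S(7/2) = 1147/1216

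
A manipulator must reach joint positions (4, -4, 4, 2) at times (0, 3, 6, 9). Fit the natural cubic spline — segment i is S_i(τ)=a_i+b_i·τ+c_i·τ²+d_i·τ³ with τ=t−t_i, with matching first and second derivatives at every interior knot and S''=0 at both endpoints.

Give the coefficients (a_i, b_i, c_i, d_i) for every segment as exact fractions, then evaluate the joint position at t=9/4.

  seg 0: a=4 b=-194/45 c=0 d=74/405
  seg 1: a=-4 b=28/45 c=74/45 d=-26/81
  seg 2: a=4 b=82/45 c=-56/45 d=56/405
S(9/4) = -579/160

Δ: Δ0=-8/3, Δ1=8/3, Δ2=-2/3
row 1: diag=12, rhs=32; c'=1/4, d'=8/3
row 2: denom=12−3·1/4=45/4; d'=(-20−3·8/3)/(45/4)=-112/45
back: M2=-112/45
back: M1=8/3−1/4·-112/45=148/45
M: M0=0, M1=148/45, M2=-112/45, M3=0
seg 0: a=4, c=M0/2=0, d=(M1−M0)/(6·3)=74/405, b=Δ0−h0·(2M0+M1)/6=-194/45
seg 1: a=-4, c=M1/2=74/45, d=(M2−M1)/(6·3)=-26/81, b=Δ1−h1·(2M1+M2)/6=28/45
seg 2: a=4, c=M2/2=-56/45, d=(M3−M2)/(6·3)=56/405, b=Δ2−h2·(2M2+M3)/6=82/45
t_q=9/4 → seg 0, τ=9/4; S=4+-194/45·τ+0·τ²+74/405·τ³=-579/160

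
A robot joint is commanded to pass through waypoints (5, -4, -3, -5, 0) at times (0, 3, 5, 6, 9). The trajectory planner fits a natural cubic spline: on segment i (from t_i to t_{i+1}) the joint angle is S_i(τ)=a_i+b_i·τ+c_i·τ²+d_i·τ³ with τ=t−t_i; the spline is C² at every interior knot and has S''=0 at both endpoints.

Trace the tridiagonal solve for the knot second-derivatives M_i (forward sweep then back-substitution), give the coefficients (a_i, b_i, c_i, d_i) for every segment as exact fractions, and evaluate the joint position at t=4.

  seg 0: a=5 b=-3899/876 c=0 d=1271/7884
  seg 1: a=-4 b=-43/438 c=1271/876 d=-1009/1752
  seg 2: a=-3 b=-88/73 c=-439/219 d=265/219
  seg 3: a=-5 b=-347/219 c=356/219 d=-356/1971
S(4) = -5647/1752

Δ: Δ0=-3, Δ1=1/2, Δ2=-2, Δ3=5/3
row 1: diag=10, rhs=21; c'=1/5, d'=21/10
row 2: denom=6−2·1/5=28/5; d'=(-15−2·21/10)/(28/5)=-24/7
row 3: denom=8−1·5/28=219/28; d'=(22−1·-24/7)/(219/28)=712/219
back: M3=712/219
back: M2=-24/7−5/28·712/219=-878/219
back: M1=21/10−1/5·-878/219=1271/438
M: M0=0, M1=1271/438, M2=-878/219, M3=712/219, M4=0
seg 0: a=5, c=M0/2=0, d=(M1−M0)/(6·3)=1271/7884, b=Δ0−h0·(2M0+M1)/6=-3899/876
seg 1: a=-4, c=M1/2=1271/876, d=(M2−M1)/(6·2)=-1009/1752, b=Δ1−h1·(2M1+M2)/6=-43/438
seg 2: a=-3, c=M2/2=-439/219, d=(M3−M2)/(6·1)=265/219, b=Δ2−h2·(2M2+M3)/6=-88/73
seg 3: a=-5, c=M3/2=356/219, d=(M4−M3)/(6·3)=-356/1971, b=Δ3−h3·(2M3+M4)/6=-347/219
t_q=4 → seg 1, τ=1; S=-4+-43/438·τ+1271/876·τ²+-1009/1752·τ³=-5647/1752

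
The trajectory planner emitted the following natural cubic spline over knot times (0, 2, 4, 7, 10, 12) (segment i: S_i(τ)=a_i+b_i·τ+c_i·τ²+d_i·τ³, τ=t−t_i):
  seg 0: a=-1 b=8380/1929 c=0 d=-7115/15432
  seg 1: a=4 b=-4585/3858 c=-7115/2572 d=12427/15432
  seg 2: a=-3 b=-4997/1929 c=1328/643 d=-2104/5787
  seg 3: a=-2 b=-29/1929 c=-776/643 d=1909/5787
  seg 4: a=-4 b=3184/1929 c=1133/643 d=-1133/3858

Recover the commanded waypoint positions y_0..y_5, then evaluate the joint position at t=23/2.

y_0 = S_0(0) = a_0 = -1
y_1 = S_1(0) = a_1 = 4
y_2 = S_2(0) = a_2 = -3
y_3 = S_3(0) = a_3 = -2
y_4 = S_4(0) = a_4 = -4
y_5 = S_4(2) = 4
t_q=23/2 is in segment 4 (τ=3/2); S_4(τ)=14911/10288

y_0=-1 y_1=4 y_2=-3 y_3=-2 y_4=-4 y_5=4
S(23/2) = 14911/10288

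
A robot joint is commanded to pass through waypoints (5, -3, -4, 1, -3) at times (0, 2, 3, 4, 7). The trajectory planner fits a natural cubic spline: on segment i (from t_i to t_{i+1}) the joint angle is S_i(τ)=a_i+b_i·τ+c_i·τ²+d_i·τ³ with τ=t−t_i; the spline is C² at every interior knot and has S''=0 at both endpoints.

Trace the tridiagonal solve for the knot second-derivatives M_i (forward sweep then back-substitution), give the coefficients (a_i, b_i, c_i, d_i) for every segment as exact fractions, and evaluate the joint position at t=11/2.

Δ: Δ0=-4, Δ1=-1, Δ2=5, Δ3=-4/3
row 1: diag=6, rhs=18; c'=1/6, d'=3
row 2: denom=4−1·1/6=23/6; d'=(36−1·3)/(23/6)=198/23
row 3: denom=8−1·6/23=178/23; d'=(-38−1·198/23)/(178/23)=-536/89
back: M3=-536/89
back: M2=198/23−6/23·-536/89=906/89
back: M1=3−1/6·906/89=116/89
M: M0=0, M1=116/89, M2=906/89, M3=-536/89, M4=0
seg 0: a=5, c=M0/2=0, d=(M1−M0)/(6·2)=29/267, b=Δ0−h0·(2M0+M1)/6=-1184/267
seg 1: a=-3, c=M1/2=58/89, d=(M2−M1)/(6·1)=395/267, b=Δ1−h1·(2M1+M2)/6=-836/267
seg 2: a=-4, c=M2/2=453/89, d=(M3−M2)/(6·1)=-721/267, b=Δ2−h2·(2M2+M3)/6=697/267
seg 3: a=1, c=M3/2=-268/89, d=(M4−M3)/(6·3)=268/801, b=Δ3−h3·(2M3+M4)/6=1252/267
t_q=11/2 → seg 3, τ=3/2; S=1+1252/267·τ+-268/89·τ²+268/801·τ³=425/178

  seg 0: a=5 b=-1184/267 c=0 d=29/267
  seg 1: a=-3 b=-836/267 c=58/89 d=395/267
  seg 2: a=-4 b=697/267 c=453/89 d=-721/267
  seg 3: a=1 b=1252/267 c=-268/89 d=268/801
S(11/2) = 425/178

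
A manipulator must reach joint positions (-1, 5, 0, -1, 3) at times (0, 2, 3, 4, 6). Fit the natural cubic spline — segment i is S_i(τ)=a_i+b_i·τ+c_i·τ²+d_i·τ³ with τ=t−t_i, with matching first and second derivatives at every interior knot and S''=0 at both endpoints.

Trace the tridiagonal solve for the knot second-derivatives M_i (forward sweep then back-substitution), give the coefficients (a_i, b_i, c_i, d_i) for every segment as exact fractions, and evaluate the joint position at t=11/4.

  seg 0: a=-1 b=403/66 c=0 d=-205/264
  seg 1: a=5 b=-106/33 c=-205/44 d=379/132
  seg 2: a=0 b=-47/12 c=87/22 d=-137/132
  seg 3: a=-1 b=29/33 c=37/44 d=-37/264
S(11/4) = 3327/2816

Δ: Δ0=3, Δ1=-5, Δ2=-1, Δ3=2
row 1: diag=6, rhs=-48; c'=1/6, d'=-8
row 2: denom=4−1·1/6=23/6; d'=(24−1·-8)/(23/6)=192/23
row 3: denom=6−1·6/23=132/23; d'=(18−1·192/23)/(132/23)=37/22
back: M3=37/22
back: M2=192/23−6/23·37/22=87/11
back: M1=-8−1/6·87/11=-205/22
M: M0=0, M1=-205/22, M2=87/11, M3=37/22, M4=0
seg 0: a=-1, c=M0/2=0, d=(M1−M0)/(6·2)=-205/264, b=Δ0−h0·(2M0+M1)/6=403/66
seg 1: a=5, c=M1/2=-205/44, d=(M2−M1)/(6·1)=379/132, b=Δ1−h1·(2M1+M2)/6=-106/33
seg 2: a=0, c=M2/2=87/22, d=(M3−M2)/(6·1)=-137/132, b=Δ2−h2·(2M2+M3)/6=-47/12
seg 3: a=-1, c=M3/2=37/44, d=(M4−M3)/(6·2)=-37/264, b=Δ3−h3·(2M3+M4)/6=29/33
t_q=11/4 → seg 1, τ=3/4; S=5+-106/33·τ+-205/44·τ²+379/132·τ³=3327/2816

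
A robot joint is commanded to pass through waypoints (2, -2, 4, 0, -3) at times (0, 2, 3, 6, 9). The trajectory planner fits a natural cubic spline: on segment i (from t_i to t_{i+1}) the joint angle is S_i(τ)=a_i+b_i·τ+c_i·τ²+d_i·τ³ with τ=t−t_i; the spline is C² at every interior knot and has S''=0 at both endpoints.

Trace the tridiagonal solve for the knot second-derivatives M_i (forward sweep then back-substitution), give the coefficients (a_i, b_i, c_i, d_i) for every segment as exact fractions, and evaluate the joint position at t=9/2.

  seg 0: a=2 b=-259/51 c=0 d=157/204
  seg 1: a=-2 b=212/51 c=157/34 d=-283/102
  seg 2: a=4 b=517/102 c=-63/17 d=481/918
  seg 3: a=0 b=-154/51 c=103/102 d=-103/918
S(9/2) = 1369/272

Δ: Δ0=-2, Δ1=6, Δ2=-4/3, Δ3=-1
row 1: diag=6, rhs=48; c'=1/6, d'=8
row 2: denom=8−1·1/6=47/6; d'=(-44−1·8)/(47/6)=-312/47
row 3: denom=12−3·18/47=510/47; d'=(2−3·-312/47)/(510/47)=103/51
back: M3=103/51
back: M2=-312/47−18/47·103/51=-126/17
back: M1=8−1/6·-126/17=157/17
M: M0=0, M1=157/17, M2=-126/17, M3=103/51, M4=0
seg 0: a=2, c=M0/2=0, d=(M1−M0)/(6·2)=157/204, b=Δ0−h0·(2M0+M1)/6=-259/51
seg 1: a=-2, c=M1/2=157/34, d=(M2−M1)/(6·1)=-283/102, b=Δ1−h1·(2M1+M2)/6=212/51
seg 2: a=4, c=M2/2=-63/17, d=(M3−M2)/(6·3)=481/918, b=Δ2−h2·(2M2+M3)/6=517/102
seg 3: a=0, c=M3/2=103/102, d=(M4−M3)/(6·3)=-103/918, b=Δ3−h3·(2M3+M4)/6=-154/51
t_q=9/2 → seg 2, τ=3/2; S=4+517/102·τ+-63/17·τ²+481/918·τ³=1369/272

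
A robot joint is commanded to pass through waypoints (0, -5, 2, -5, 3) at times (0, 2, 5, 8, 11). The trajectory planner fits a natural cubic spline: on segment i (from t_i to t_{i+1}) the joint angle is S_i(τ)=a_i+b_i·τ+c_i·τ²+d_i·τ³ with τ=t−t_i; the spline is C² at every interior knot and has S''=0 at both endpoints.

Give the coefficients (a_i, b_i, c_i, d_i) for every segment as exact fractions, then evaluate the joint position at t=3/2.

  seg 0: a=0 b=-806/207 c=0 d=577/1656
  seg 1: a=-5 b=119/414 c=577/276 d=-3499/7452
  seg 2: a=2 b=127/828 c=-442/207 d=3245/7452
  seg 3: a=-5 b=-373/414 c=1477/828 d=-1477/7452
S(3/2) = -20599/4416

Δ: Δ0=-5/2, Δ1=7/3, Δ2=-7/3, Δ3=8/3
row 1: diag=10, rhs=29; c'=3/10, d'=29/10
row 2: denom=12−3·3/10=111/10; d'=(-28−3·29/10)/(111/10)=-367/111
row 3: denom=12−3·10/37=414/37; d'=(30−3·-367/111)/(414/37)=1477/414
back: M3=1477/414
back: M2=-367/111−10/37·1477/414=-884/207
back: M1=29/10−3/10·-884/207=577/138
M: M0=0, M1=577/138, M2=-884/207, M3=1477/414, M4=0
seg 0: a=0, c=M0/2=0, d=(M1−M0)/(6·2)=577/1656, b=Δ0−h0·(2M0+M1)/6=-806/207
seg 1: a=-5, c=M1/2=577/276, d=(M2−M1)/(6·3)=-3499/7452, b=Δ1−h1·(2M1+M2)/6=119/414
seg 2: a=2, c=M2/2=-442/207, d=(M3−M2)/(6·3)=3245/7452, b=Δ2−h2·(2M2+M3)/6=127/828
seg 3: a=-5, c=M3/2=1477/828, d=(M4−M3)/(6·3)=-1477/7452, b=Δ3−h3·(2M3+M4)/6=-373/414
t_q=3/2 → seg 0, τ=3/2; S=0+-806/207·τ+0·τ²+577/1656·τ³=-20599/4416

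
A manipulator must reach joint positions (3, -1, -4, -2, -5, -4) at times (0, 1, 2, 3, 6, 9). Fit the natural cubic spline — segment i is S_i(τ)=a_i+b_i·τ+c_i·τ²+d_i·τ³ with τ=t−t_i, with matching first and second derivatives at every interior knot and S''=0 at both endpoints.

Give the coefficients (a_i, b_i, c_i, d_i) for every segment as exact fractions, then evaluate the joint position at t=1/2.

  seg 0: a=3 b=-4889/1257 c=0 d=-139/1257
  seg 1: a=-1 b=-5306/1257 c=-139/419 d=1952/1257
  seg 2: a=-4 b=-284/1257 c=1813/419 d=-2641/1257
  seg 3: a=-2 b=2671/1257 c=-828/419 d=3524/11313
  seg 4: a=-5 b=-1661/1257 c=1040/1257 d=-1040/11313
S(1/2) = 3491/3352

Δ: Δ0=-4, Δ1=-3, Δ2=2, Δ3=-1, Δ4=1/3
row 1: diag=4, rhs=6; c'=1/4, d'=3/2
row 2: denom=4−1·1/4=15/4; d'=(30−1·3/2)/(15/4)=38/5
row 3: denom=8−1·4/15=116/15; d'=(-18−1·38/5)/(116/15)=-96/29
row 4: denom=12−3·45/116=1257/116; d'=(8−3·-96/29)/(1257/116)=2080/1257
back: M4=2080/1257
back: M3=-96/29−45/116·2080/1257=-1656/419
back: M2=38/5−4/15·-1656/419=3626/419
back: M1=3/2−1/4·3626/419=-278/419
M: M0=0, M1=-278/419, M2=3626/419, M3=-1656/419, M4=2080/1257, M5=0
seg 0: a=3, c=M0/2=0, d=(M1−M0)/(6·1)=-139/1257, b=Δ0−h0·(2M0+M1)/6=-4889/1257
seg 1: a=-1, c=M1/2=-139/419, d=(M2−M1)/(6·1)=1952/1257, b=Δ1−h1·(2M1+M2)/6=-5306/1257
seg 2: a=-4, c=M2/2=1813/419, d=(M3−M2)/(6·1)=-2641/1257, b=Δ2−h2·(2M2+M3)/6=-284/1257
seg 3: a=-2, c=M3/2=-828/419, d=(M4−M3)/(6·3)=3524/11313, b=Δ3−h3·(2M3+M4)/6=2671/1257
seg 4: a=-5, c=M4/2=1040/1257, d=(M5−M4)/(6·3)=-1040/11313, b=Δ4−h4·(2M4+M5)/6=-1661/1257
t_q=1/2 → seg 0, τ=1/2; S=3+-4889/1257·τ+0·τ²+-139/1257·τ³=3491/3352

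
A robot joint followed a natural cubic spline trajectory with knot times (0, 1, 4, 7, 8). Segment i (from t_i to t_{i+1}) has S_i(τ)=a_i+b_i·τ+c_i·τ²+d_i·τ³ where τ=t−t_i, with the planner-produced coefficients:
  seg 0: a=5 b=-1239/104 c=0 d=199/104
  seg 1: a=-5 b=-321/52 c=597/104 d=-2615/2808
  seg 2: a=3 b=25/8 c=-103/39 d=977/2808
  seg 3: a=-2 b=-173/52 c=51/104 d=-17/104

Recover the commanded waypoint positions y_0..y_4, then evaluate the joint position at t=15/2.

y_0=5 y_1=-5 y_2=3 y_3=-2 y_4=-5
S(15/2) = -2963/832

y_0 = S_0(0) = a_0 = 5
y_1 = S_1(0) = a_1 = -5
y_2 = S_2(0) = a_2 = 3
y_3 = S_3(0) = a_3 = -2
y_4 = S_3(1) = -5
t_q=15/2 is in segment 3 (τ=1/2); S_3(τ)=-2963/832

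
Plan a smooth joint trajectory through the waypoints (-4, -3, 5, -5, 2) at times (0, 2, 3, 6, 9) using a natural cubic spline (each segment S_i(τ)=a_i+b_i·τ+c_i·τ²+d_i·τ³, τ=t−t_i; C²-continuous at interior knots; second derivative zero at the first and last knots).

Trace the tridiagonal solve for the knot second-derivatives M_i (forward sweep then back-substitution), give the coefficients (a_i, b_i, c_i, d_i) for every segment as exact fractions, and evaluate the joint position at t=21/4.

Δ: Δ0=1/2, Δ1=8, Δ2=-10/3, Δ3=7/3
row 1: diag=6, rhs=45; c'=1/6, d'=15/2
row 2: denom=8−1·1/6=47/6; d'=(-68−1·15/2)/(47/6)=-453/47
row 3: denom=12−3·18/47=510/47; d'=(34−3·-453/47)/(510/47)=2957/510
back: M3=2957/510
back: M2=-453/47−18/47·2957/510=-1008/85
back: M1=15/2−1/6·-1008/85=1611/170
M: M0=0, M1=1611/170, M2=-1008/85, M3=2957/510, M4=0
seg 0: a=-4, c=M0/2=0, d=(M1−M0)/(6·2)=537/680, b=Δ0−h0·(2M0+M1)/6=-226/85
seg 1: a=-3, c=M1/2=1611/340, d=(M2−M1)/(6·1)=-1209/340, b=Δ1−h1·(2M1+M2)/6=1159/170
seg 2: a=5, c=M2/2=-504/85, d=(M3−M2)/(6·3)=1801/1836, b=Δ2−h2·(2M2+M3)/6=1913/340
seg 3: a=-5, c=M3/2=2957/1020, d=(M4−M3)/(6·3)=-2957/9180, b=Δ3−h3·(2M3+M4)/6=-589/170
t_q=21/4 → seg 2, τ=9/4; S=5+1913/340·τ+-504/85·τ²+1801/1836·τ³=-25777/21760

  seg 0: a=-4 b=-226/85 c=0 d=537/680
  seg 1: a=-3 b=1159/170 c=1611/340 d=-1209/340
  seg 2: a=5 b=1913/340 c=-504/85 d=1801/1836
  seg 3: a=-5 b=-589/170 c=2957/1020 d=-2957/9180
S(21/4) = -25777/21760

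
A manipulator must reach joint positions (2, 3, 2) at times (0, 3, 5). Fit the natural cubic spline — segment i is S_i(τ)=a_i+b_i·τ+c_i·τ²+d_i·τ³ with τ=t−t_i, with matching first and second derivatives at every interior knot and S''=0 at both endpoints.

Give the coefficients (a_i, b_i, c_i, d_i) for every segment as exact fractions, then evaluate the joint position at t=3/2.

Δ: Δ0=1/3, Δ1=-1/2
row 1: diag=10, rhs=-5; c'=1/5, d'=-1/2
back: M1=-1/2
M: M0=0, M1=-1/2, M2=0
seg 0: a=2, c=M0/2=0, d=(M1−M0)/(6·3)=-1/36, b=Δ0−h0·(2M0+M1)/6=7/12
seg 1: a=3, c=M1/2=-1/4, d=(M2−M1)/(6·2)=1/24, b=Δ1−h1·(2M1+M2)/6=-1/6
t_q=3/2 → seg 0, τ=3/2; S=2+7/12·τ+0·τ²+-1/36·τ³=89/32

  seg 0: a=2 b=7/12 c=0 d=-1/36
  seg 1: a=3 b=-1/6 c=-1/4 d=1/24
S(3/2) = 89/32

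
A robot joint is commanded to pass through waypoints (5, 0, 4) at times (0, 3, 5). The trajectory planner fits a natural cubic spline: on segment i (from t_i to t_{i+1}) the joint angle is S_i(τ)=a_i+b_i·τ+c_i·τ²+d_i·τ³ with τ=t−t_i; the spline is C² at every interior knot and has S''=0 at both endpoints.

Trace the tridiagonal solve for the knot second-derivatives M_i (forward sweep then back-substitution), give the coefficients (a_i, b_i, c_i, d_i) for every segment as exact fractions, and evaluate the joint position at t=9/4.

  seg 0: a=5 b=-83/30 c=0 d=11/90
  seg 1: a=0 b=8/15 c=11/10 d=-11/60
S(9/4) = 107/640

Δ: Δ0=-5/3, Δ1=2
row 1: diag=10, rhs=22; c'=1/5, d'=11/5
back: M1=11/5
M: M0=0, M1=11/5, M2=0
seg 0: a=5, c=M0/2=0, d=(M1−M0)/(6·3)=11/90, b=Δ0−h0·(2M0+M1)/6=-83/30
seg 1: a=0, c=M1/2=11/10, d=(M2−M1)/(6·2)=-11/60, b=Δ1−h1·(2M1+M2)/6=8/15
t_q=9/4 → seg 0, τ=9/4; S=5+-83/30·τ+0·τ²+11/90·τ³=107/640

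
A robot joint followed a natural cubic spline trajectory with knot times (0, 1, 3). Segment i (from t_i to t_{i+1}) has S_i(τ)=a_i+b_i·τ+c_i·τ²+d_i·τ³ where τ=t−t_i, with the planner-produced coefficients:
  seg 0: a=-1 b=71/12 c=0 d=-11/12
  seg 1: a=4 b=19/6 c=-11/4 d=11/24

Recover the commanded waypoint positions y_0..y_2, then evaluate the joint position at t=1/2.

y_0 = S_0(0) = a_0 = -1
y_1 = S_1(0) = a_1 = 4
y_2 = S_1(2) = 3
t_q=1/2 is in segment 0 (τ=1/2); S_0(τ)=59/32

y_0=-1 y_1=4 y_2=3
S(1/2) = 59/32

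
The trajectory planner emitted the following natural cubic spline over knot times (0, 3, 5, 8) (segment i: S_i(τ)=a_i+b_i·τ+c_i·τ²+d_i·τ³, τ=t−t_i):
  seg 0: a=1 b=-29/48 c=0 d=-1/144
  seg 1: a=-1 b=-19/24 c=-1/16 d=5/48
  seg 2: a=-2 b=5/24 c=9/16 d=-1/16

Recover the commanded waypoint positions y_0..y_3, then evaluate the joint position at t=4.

y_0=1 y_1=-1 y_2=-2 y_3=2
S(4) = -7/4

y_0 = S_0(0) = a_0 = 1
y_1 = S_1(0) = a_1 = -1
y_2 = S_2(0) = a_2 = -2
y_3 = S_2(3) = 2
t_q=4 is in segment 1 (τ=1); S_1(τ)=-7/4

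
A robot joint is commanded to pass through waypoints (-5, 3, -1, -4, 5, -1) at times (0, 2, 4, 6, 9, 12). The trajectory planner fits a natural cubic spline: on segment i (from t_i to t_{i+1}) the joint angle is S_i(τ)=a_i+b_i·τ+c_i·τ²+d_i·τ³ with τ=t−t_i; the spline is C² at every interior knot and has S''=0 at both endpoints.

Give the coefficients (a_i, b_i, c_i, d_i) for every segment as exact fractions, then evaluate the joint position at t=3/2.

  seg 0: a=-5 b=5809/1046 c=0 d=-1625/4184
  seg 1: a=3 b=467/523 c=-4875/2092 d=1849/4184
  seg 2: a=-1 b=-3269/1046 c=168/523 d=257/1046
  seg 3: a=-4 b=1159/1046 c=939/523 d=-3655/9414
  seg 4: a=5 b=731/523 c=-1777/1046 d=1777/9414
S(3/2) = 67597/33472

Δ: Δ0=4, Δ1=-2, Δ2=-3/2, Δ3=3, Δ4=-2
row 1: diag=8, rhs=-36; c'=1/4, d'=-9/2
row 2: denom=8−2·1/4=15/2; d'=(3−2·-9/2)/(15/2)=8/5
row 3: denom=10−2·4/15=142/15; d'=(27−2·8/5)/(142/15)=357/142
row 4: denom=12−3·45/142=1569/142; d'=(-30−3·357/142)/(1569/142)=-1777/523
back: M4=-1777/523
back: M3=357/142−45/142·-1777/523=1878/523
back: M2=8/5−4/15·1878/523=336/523
back: M1=-9/2−1/4·336/523=-4875/1046
M: M0=0, M1=-4875/1046, M2=336/523, M3=1878/523, M4=-1777/523, M5=0
seg 0: a=-5, c=M0/2=0, d=(M1−M0)/(6·2)=-1625/4184, b=Δ0−h0·(2M0+M1)/6=5809/1046
seg 1: a=3, c=M1/2=-4875/2092, d=(M2−M1)/(6·2)=1849/4184, b=Δ1−h1·(2M1+M2)/6=467/523
seg 2: a=-1, c=M2/2=168/523, d=(M3−M2)/(6·2)=257/1046, b=Δ2−h2·(2M2+M3)/6=-3269/1046
seg 3: a=-4, c=M3/2=939/523, d=(M4−M3)/(6·3)=-3655/9414, b=Δ3−h3·(2M3+M4)/6=1159/1046
seg 4: a=5, c=M4/2=-1777/1046, d=(M5−M4)/(6·3)=1777/9414, b=Δ4−h4·(2M4+M5)/6=731/523
t_q=3/2 → seg 0, τ=3/2; S=-5+5809/1046·τ+0·τ²+-1625/4184·τ³=67597/33472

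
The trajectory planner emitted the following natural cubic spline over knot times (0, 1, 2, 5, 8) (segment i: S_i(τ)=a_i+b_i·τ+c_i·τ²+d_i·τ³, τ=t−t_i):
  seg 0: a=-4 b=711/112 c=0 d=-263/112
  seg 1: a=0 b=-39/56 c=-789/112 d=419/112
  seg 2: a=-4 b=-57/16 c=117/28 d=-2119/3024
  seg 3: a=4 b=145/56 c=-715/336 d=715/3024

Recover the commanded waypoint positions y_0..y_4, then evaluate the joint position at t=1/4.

y_0=-4 y_1=0 y_2=-4 y_3=4 y_4=-1
S(1/4) = -17559/7168

y_0 = S_0(0) = a_0 = -4
y_1 = S_1(0) = a_1 = 0
y_2 = S_2(0) = a_2 = -4
y_3 = S_3(0) = a_3 = 4
y_4 = S_3(3) = -1
t_q=1/4 is in segment 0 (τ=1/4); S_0(τ)=-17559/7168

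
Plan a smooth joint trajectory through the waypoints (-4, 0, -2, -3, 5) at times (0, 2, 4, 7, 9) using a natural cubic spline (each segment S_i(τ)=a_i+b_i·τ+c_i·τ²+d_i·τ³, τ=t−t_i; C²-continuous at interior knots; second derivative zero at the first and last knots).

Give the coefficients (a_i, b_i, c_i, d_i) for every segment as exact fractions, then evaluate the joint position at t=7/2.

Δ: Δ0=2, Δ1=-1, Δ2=-1/3, Δ3=4
row 1: diag=8, rhs=-18; c'=1/4, d'=-9/4
row 2: denom=10−2·1/4=19/2; d'=(4−2·-9/4)/(19/2)=17/19
row 3: denom=10−3·6/19=172/19; d'=(26−3·17/19)/(172/19)=443/172
back: M3=443/172
back: M2=17/19−6/19·443/172=7/86
back: M1=-9/4−1/4·7/86=-781/344
M: M0=0, M1=-781/344, M2=7/86, M3=443/172, M4=0
seg 0: a=-4, c=M0/2=0, d=(M1−M0)/(6·2)=-781/4128, b=Δ0−h0·(2M0+M1)/6=2845/1032
seg 1: a=0, c=M1/2=-781/688, d=(M2−M1)/(6·2)=809/4128, b=Δ1−h1·(2M1+M2)/6=251/516
seg 2: a=-2, c=M2/2=7/172, d=(M3−M2)/(6·3)=143/1032, b=Δ2−h2·(2M2+M3)/6=-1757/1032
seg 3: a=-3, c=M3/2=443/344, d=(M4−M3)/(6·2)=-443/2064, b=Δ3−h3·(2M3+M4)/6=589/258
t_q=7/2 → seg 1, τ=3/2; S=0+251/516·τ+-781/688·τ²+809/4128·τ³=-12803/11008

  seg 0: a=-4 b=2845/1032 c=0 d=-781/4128
  seg 1: a=0 b=251/516 c=-781/688 d=809/4128
  seg 2: a=-2 b=-1757/1032 c=7/172 d=143/1032
  seg 3: a=-3 b=589/258 c=443/344 d=-443/2064
S(7/2) = -12803/11008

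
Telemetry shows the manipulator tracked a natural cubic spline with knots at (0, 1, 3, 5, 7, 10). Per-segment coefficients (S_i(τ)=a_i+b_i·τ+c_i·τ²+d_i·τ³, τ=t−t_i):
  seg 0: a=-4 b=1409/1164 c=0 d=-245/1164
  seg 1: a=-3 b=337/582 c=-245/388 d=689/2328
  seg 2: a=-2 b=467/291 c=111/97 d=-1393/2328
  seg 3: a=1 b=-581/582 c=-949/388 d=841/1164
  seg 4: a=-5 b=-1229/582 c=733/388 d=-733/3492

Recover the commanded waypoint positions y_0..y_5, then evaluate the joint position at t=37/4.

y_0=-4 y_1=-3 y_2=-2 y_3=1 y_4=-5 y_5=0
S(37/4) = -64025/24832

y_0 = S_0(0) = a_0 = -4
y_1 = S_1(0) = a_1 = -3
y_2 = S_2(0) = a_2 = -2
y_3 = S_3(0) = a_3 = 1
y_4 = S_4(0) = a_4 = -5
y_5 = S_4(3) = 0
t_q=37/4 is in segment 4 (τ=9/4); S_4(τ)=-64025/24832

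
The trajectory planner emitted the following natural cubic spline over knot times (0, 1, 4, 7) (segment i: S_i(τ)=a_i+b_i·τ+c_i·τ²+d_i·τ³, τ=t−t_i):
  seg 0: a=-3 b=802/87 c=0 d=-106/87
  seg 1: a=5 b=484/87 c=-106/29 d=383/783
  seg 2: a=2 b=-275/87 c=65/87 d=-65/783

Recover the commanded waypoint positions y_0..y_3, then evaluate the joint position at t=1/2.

y_0 = S_0(0) = a_0 = -3
y_1 = S_1(0) = a_1 = 5
y_2 = S_2(0) = a_2 = 2
y_3 = S_2(3) = -3
t_q=1/2 is in segment 0 (τ=1/2); S_0(τ)=169/116

y_0=-3 y_1=5 y_2=2 y_3=-3
S(1/2) = 169/116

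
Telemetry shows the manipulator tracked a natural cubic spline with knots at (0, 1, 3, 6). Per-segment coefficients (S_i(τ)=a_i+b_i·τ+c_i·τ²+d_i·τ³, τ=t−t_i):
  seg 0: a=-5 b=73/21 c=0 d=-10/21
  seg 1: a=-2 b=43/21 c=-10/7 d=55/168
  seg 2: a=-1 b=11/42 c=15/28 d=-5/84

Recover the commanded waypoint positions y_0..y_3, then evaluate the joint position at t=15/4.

y_0=-5 y_1=-2 y_2=-1 y_3=3
S(15/4) = -135/256

y_0 = S_0(0) = a_0 = -5
y_1 = S_1(0) = a_1 = -2
y_2 = S_2(0) = a_2 = -1
y_3 = S_2(3) = 3
t_q=15/4 is in segment 2 (τ=3/4); S_2(τ)=-135/256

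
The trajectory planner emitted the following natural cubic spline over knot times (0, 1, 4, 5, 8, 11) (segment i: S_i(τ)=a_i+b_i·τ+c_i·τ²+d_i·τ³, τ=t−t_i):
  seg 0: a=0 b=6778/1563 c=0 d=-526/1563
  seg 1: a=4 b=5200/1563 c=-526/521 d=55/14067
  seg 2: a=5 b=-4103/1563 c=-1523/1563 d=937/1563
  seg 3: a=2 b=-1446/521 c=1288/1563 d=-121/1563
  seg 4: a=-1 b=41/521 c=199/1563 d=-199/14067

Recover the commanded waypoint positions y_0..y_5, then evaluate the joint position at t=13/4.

y_0 = S_0(0) = a_0 = 0
y_1 = S_1(0) = a_1 = 4
y_2 = S_2(0) = a_2 = 5
y_3 = S_3(0) = a_3 = 2
y_4 = S_4(0) = a_4 = -1
y_5 = S_4(3) = 0
t_q=13/4 is in segment 1 (τ=9/4); S_1(τ)=214037/33344

y_0=0 y_1=4 y_2=5 y_3=2 y_4=-1 y_5=0
S(13/4) = 214037/33344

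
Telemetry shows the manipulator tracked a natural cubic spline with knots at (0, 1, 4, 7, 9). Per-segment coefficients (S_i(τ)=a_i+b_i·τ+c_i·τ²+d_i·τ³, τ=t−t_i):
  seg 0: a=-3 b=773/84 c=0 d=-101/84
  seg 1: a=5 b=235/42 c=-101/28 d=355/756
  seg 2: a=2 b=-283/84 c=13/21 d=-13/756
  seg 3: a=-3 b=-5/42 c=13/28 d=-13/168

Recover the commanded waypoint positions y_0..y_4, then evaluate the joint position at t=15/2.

y_0=-3 y_1=5 y_2=2 y_3=-3 y_4=-2
S(15/2) = -189/64

y_0 = S_0(0) = a_0 = -3
y_1 = S_1(0) = a_1 = 5
y_2 = S_2(0) = a_2 = 2
y_3 = S_3(0) = a_3 = -3
y_4 = S_3(2) = -2
t_q=15/2 is in segment 3 (τ=1/2); S_3(τ)=-189/64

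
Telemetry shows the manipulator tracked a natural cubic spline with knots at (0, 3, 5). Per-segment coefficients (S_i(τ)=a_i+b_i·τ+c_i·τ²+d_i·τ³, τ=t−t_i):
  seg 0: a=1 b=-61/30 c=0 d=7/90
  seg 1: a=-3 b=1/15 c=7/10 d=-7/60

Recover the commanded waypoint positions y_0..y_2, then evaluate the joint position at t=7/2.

y_0=1 y_1=-3 y_2=-1
S(7/2) = -449/160

y_0 = S_0(0) = a_0 = 1
y_1 = S_1(0) = a_1 = -3
y_2 = S_1(2) = -1
t_q=7/2 is in segment 1 (τ=1/2); S_1(τ)=-449/160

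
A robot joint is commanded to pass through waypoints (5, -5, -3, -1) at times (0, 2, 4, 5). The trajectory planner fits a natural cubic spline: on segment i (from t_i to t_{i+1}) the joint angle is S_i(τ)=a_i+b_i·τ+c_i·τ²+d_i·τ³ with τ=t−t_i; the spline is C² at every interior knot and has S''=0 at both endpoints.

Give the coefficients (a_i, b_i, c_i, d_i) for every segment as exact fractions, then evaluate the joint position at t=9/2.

  seg 0: a=5 b=-72/11 c=0 d=17/44
  seg 1: a=-5 b=-21/11 c=51/22 d=-19/44
  seg 2: a=-3 b=24/11 c=-3/11 d=1/11
S(9/2) = -173/88

Δ: Δ0=-5, Δ1=1, Δ2=2
row 1: diag=8, rhs=36; c'=1/4, d'=9/2
row 2: denom=6−2·1/4=11/2; d'=(6−2·9/2)/(11/2)=-6/11
back: M2=-6/11
back: M1=9/2−1/4·-6/11=51/11
M: M0=0, M1=51/11, M2=-6/11, M3=0
seg 0: a=5, c=M0/2=0, d=(M1−M0)/(6·2)=17/44, b=Δ0−h0·(2M0+M1)/6=-72/11
seg 1: a=-5, c=M1/2=51/22, d=(M2−M1)/(6·2)=-19/44, b=Δ1−h1·(2M1+M2)/6=-21/11
seg 2: a=-3, c=M2/2=-3/11, d=(M3−M2)/(6·1)=1/11, b=Δ2−h2·(2M2+M3)/6=24/11
t_q=9/2 → seg 2, τ=1/2; S=-3+24/11·τ+-3/11·τ²+1/11·τ³=-173/88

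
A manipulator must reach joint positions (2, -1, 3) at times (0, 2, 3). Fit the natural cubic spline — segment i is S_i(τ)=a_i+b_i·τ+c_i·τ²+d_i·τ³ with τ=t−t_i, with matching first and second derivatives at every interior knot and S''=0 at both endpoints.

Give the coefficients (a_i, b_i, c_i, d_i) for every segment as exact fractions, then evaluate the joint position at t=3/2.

  seg 0: a=2 b=-10/3 c=0 d=11/24
  seg 1: a=-1 b=13/6 c=11/4 d=-11/12
S(3/2) = -93/64

Δ: Δ0=-3/2, Δ1=4
row 1: diag=6, rhs=33; c'=1/6, d'=11/2
back: M1=11/2
M: M0=0, M1=11/2, M2=0
seg 0: a=2, c=M0/2=0, d=(M1−M0)/(6·2)=11/24, b=Δ0−h0·(2M0+M1)/6=-10/3
seg 1: a=-1, c=M1/2=11/4, d=(M2−M1)/(6·1)=-11/12, b=Δ1−h1·(2M1+M2)/6=13/6
t_q=3/2 → seg 0, τ=3/2; S=2+-10/3·τ+0·τ²+11/24·τ³=-93/64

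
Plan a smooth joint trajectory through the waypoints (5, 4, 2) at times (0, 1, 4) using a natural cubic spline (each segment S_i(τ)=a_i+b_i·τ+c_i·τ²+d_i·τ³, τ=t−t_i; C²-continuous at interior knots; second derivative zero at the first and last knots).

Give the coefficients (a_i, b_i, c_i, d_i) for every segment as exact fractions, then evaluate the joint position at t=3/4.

Δ: Δ0=-1, Δ1=-2/3
row 1: diag=8, rhs=2; c'=3/8, d'=1/4
back: M1=1/4
M: M0=0, M1=1/4, M2=0
seg 0: a=5, c=M0/2=0, d=(M1−M0)/(6·1)=1/24, b=Δ0−h0·(2M0+M1)/6=-25/24
seg 1: a=4, c=M1/2=1/8, d=(M2−M1)/(6·3)=-1/72, b=Δ1−h1·(2M1+M2)/6=-11/12
t_q=3/4 → seg 0, τ=3/4; S=5+-25/24·τ+0·τ²+1/24·τ³=2169/512

  seg 0: a=5 b=-25/24 c=0 d=1/24
  seg 1: a=4 b=-11/12 c=1/8 d=-1/72
S(3/4) = 2169/512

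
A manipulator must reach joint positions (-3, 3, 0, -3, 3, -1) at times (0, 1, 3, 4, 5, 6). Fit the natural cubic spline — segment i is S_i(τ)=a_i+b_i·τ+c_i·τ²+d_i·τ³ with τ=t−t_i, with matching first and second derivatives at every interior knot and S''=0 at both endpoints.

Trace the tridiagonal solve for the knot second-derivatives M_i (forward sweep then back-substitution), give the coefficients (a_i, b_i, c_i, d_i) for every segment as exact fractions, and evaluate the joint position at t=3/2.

  seg 0: a=-3 b=811/114 c=0 d=-127/114
  seg 1: a=3 b=215/57 c=-127/38 d=161/456
  seg 2: a=0 b=-611/114 c=-93/76 d=43/12
  seg 3: a=-3 b=671/228 c=181/19 d=-1475/228
  seg 4: a=3 b=295/114 c=-751/76 d=751/228
S(3/2) = 4979/1216

Δ: Δ0=6, Δ1=-3/2, Δ2=-3, Δ3=6, Δ4=-4
row 1: diag=6, rhs=-45; c'=1/3, d'=-15/2
row 2: denom=6−2·1/3=16/3; d'=(-9−2·-15/2)/(16/3)=9/8
row 3: denom=4−1·3/16=61/16; d'=(54−1·9/8)/(61/16)=846/61
row 4: denom=4−1·16/61=228/61; d'=(-60−1·846/61)/(228/61)=-751/38
back: M4=-751/38
back: M3=846/61−16/61·-751/38=362/19
back: M2=9/8−3/16·362/19=-93/38
back: M1=-15/2−1/3·-93/38=-127/19
M: M0=0, M1=-127/19, M2=-93/38, M3=362/19, M4=-751/38, M5=0
seg 0: a=-3, c=M0/2=0, d=(M1−M0)/(6·1)=-127/114, b=Δ0−h0·(2M0+M1)/6=811/114
seg 1: a=3, c=M1/2=-127/38, d=(M2−M1)/(6·2)=161/456, b=Δ1−h1·(2M1+M2)/6=215/57
seg 2: a=0, c=M2/2=-93/76, d=(M3−M2)/(6·1)=43/12, b=Δ2−h2·(2M2+M3)/6=-611/114
seg 3: a=-3, c=M3/2=181/19, d=(M4−M3)/(6·1)=-1475/228, b=Δ3−h3·(2M3+M4)/6=671/228
seg 4: a=3, c=M4/2=-751/76, d=(M5−M4)/(6·1)=751/228, b=Δ4−h4·(2M4+M5)/6=295/114
t_q=3/2 → seg 1, τ=1/2; S=3+215/57·τ+-127/38·τ²+161/456·τ³=4979/1216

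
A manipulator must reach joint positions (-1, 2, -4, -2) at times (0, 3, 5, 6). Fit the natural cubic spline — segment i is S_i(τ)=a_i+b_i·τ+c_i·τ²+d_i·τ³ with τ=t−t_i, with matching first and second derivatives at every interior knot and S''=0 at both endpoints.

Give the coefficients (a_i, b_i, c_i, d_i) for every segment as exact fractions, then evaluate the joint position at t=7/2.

  seg 0: a=-1 b=79/28 c=0 d=-17/84
  seg 1: a=2 b=-37/14 c=-51/28 d=23/28
  seg 2: a=-4 b=-1/14 c=87/28 d=-29/28
S(7/2) = 73/224

Δ: Δ0=1, Δ1=-3, Δ2=2
row 1: diag=10, rhs=-24; c'=1/5, d'=-12/5
row 2: denom=6−2·1/5=28/5; d'=(30−2·-12/5)/(28/5)=87/14
back: M2=87/14
back: M1=-12/5−1/5·87/14=-51/14
M: M0=0, M1=-51/14, M2=87/14, M3=0
seg 0: a=-1, c=M0/2=0, d=(M1−M0)/(6·3)=-17/84, b=Δ0−h0·(2M0+M1)/6=79/28
seg 1: a=2, c=M1/2=-51/28, d=(M2−M1)/(6·2)=23/28, b=Δ1−h1·(2M1+M2)/6=-37/14
seg 2: a=-4, c=M2/2=87/28, d=(M3−M2)/(6·1)=-29/28, b=Δ2−h2·(2M2+M3)/6=-1/14
t_q=7/2 → seg 1, τ=1/2; S=2+-37/14·τ+-51/28·τ²+23/28·τ³=73/224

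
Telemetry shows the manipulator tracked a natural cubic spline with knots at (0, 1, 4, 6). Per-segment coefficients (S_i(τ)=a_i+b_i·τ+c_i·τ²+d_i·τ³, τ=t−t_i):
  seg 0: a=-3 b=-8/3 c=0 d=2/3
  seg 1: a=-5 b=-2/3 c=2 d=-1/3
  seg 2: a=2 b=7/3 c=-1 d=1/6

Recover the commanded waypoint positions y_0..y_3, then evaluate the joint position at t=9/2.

y_0 = S_0(0) = a_0 = -3
y_1 = S_1(0) = a_1 = -5
y_2 = S_2(0) = a_2 = 2
y_3 = S_2(2) = 4
t_q=9/2 is in segment 2 (τ=1/2); S_2(τ)=47/16

y_0=-3 y_1=-5 y_2=2 y_3=4
S(9/2) = 47/16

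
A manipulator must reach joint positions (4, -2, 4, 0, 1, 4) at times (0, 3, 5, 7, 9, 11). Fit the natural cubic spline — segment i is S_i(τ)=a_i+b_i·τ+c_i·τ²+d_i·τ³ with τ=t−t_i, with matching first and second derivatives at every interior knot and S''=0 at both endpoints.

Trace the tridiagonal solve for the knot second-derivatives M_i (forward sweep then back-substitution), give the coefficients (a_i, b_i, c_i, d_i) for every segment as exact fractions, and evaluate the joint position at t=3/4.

  seg 0: a=4 b=-1076/265 c=0 d=182/795
  seg 1: a=-2 b=562/265 c=546/265 d=-859/1060
  seg 2: a=4 b=169/265 c=-297/106 d=393/530
  seg 3: a=0 b=-443/265 c=873/530 d=-119/424
  seg 4: a=1 b=821/530 c=-39/1060 d=13/2120
S(3/4) = 1783/1696

Δ: Δ0=-2, Δ1=3, Δ2=-2, Δ3=1/2, Δ4=3/2
row 1: diag=10, rhs=30; c'=1/5, d'=3
row 2: denom=8−2·1/5=38/5; d'=(-30−2·3)/(38/5)=-90/19
row 3: denom=8−2·5/19=142/19; d'=(15−2·-90/19)/(142/19)=465/142
row 4: denom=8−2·19/71=530/71; d'=(6−2·465/142)/(530/71)=-39/530
back: M4=-39/530
back: M3=465/142−19/71·-39/530=873/265
back: M2=-90/19−5/19·873/265=-297/53
back: M1=3−1/5·-297/53=1092/265
M: M0=0, M1=1092/265, M2=-297/53, M3=873/265, M4=-39/530, M5=0
seg 0: a=4, c=M0/2=0, d=(M1−M0)/(6·3)=182/795, b=Δ0−h0·(2M0+M1)/6=-1076/265
seg 1: a=-2, c=M1/2=546/265, d=(M2−M1)/(6·2)=-859/1060, b=Δ1−h1·(2M1+M2)/6=562/265
seg 2: a=4, c=M2/2=-297/106, d=(M3−M2)/(6·2)=393/530, b=Δ2−h2·(2M2+M3)/6=169/265
seg 3: a=0, c=M3/2=873/530, d=(M4−M3)/(6·2)=-119/424, b=Δ3−h3·(2M3+M4)/6=-443/265
seg 4: a=1, c=M4/2=-39/1060, d=(M5−M4)/(6·2)=13/2120, b=Δ4−h4·(2M4+M5)/6=821/530
t_q=3/4 → seg 0, τ=3/4; S=4+-1076/265·τ+0·τ²+182/795·τ³=1783/1696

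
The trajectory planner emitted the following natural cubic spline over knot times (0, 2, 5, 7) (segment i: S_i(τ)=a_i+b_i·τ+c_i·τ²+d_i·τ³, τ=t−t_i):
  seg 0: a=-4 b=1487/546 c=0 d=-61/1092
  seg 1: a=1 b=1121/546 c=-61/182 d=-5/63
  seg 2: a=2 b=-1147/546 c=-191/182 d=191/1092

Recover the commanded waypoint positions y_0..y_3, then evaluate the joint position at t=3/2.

y_0=-4 y_1=1 y_2=2 y_3=-5
S(3/2) = -43/416

y_0 = S_0(0) = a_0 = -4
y_1 = S_1(0) = a_1 = 1
y_2 = S_2(0) = a_2 = 2
y_3 = S_2(2) = -5
t_q=3/2 is in segment 0 (τ=3/2); S_0(τ)=-43/416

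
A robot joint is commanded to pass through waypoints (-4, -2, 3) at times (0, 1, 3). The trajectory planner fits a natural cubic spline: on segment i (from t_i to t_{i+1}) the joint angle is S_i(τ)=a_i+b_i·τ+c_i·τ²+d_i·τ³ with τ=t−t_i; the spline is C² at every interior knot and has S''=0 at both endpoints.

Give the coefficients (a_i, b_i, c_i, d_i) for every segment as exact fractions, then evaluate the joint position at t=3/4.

  seg 0: a=-4 b=23/12 c=0 d=1/12
  seg 1: a=-2 b=13/6 c=1/4 d=-1/24
S(3/4) = -647/256

Δ: Δ0=2, Δ1=5/2
row 1: diag=6, rhs=3; c'=1/3, d'=1/2
back: M1=1/2
M: M0=0, M1=1/2, M2=0
seg 0: a=-4, c=M0/2=0, d=(M1−M0)/(6·1)=1/12, b=Δ0−h0·(2M0+M1)/6=23/12
seg 1: a=-2, c=M1/2=1/4, d=(M2−M1)/(6·2)=-1/24, b=Δ1−h1·(2M1+M2)/6=13/6
t_q=3/4 → seg 0, τ=3/4; S=-4+23/12·τ+0·τ²+1/12·τ³=-647/256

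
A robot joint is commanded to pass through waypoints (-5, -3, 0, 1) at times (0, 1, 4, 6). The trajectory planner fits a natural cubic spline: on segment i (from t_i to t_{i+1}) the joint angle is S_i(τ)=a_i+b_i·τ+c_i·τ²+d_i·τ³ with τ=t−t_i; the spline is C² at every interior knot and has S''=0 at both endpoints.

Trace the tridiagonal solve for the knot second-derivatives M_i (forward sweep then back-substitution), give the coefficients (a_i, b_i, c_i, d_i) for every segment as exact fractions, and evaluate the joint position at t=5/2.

Δ: Δ0=2, Δ1=1, Δ2=1/2
row 1: diag=8, rhs=-6; c'=3/8, d'=-3/4
row 2: denom=10−3·3/8=71/8; d'=(-3−3·-3/4)/(71/8)=-6/71
back: M2=-6/71
back: M1=-3/4−3/8·-6/71=-51/71
M: M0=0, M1=-51/71, M2=-6/71, M3=0
seg 0: a=-5, c=M0/2=0, d=(M1−M0)/(6·1)=-17/142, b=Δ0−h0·(2M0+M1)/6=301/142
seg 1: a=-3, c=M1/2=-51/142, d=(M2−M1)/(6·3)=5/142, b=Δ1−h1·(2M1+M2)/6=125/71
seg 2: a=0, c=M2/2=-3/71, d=(M3−M2)/(6·2)=1/142, b=Δ2−h2·(2M2+M3)/6=79/142
t_q=5/2 → seg 1, τ=3/2; S=-3+125/71·τ+-51/142·τ²+5/142·τ³=-1191/1136

  seg 0: a=-5 b=301/142 c=0 d=-17/142
  seg 1: a=-3 b=125/71 c=-51/142 d=5/142
  seg 2: a=0 b=79/142 c=-3/71 d=1/142
S(5/2) = -1191/1136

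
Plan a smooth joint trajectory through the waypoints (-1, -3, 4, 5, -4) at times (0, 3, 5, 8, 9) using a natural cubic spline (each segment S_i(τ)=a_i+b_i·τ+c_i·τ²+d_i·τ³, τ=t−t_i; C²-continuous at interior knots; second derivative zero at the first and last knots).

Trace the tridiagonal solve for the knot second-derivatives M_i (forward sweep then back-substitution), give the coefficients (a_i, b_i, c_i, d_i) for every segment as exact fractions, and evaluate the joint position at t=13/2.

Δ: Δ0=-2/3, Δ1=7/2, Δ2=1/3, Δ3=-9
row 1: diag=10, rhs=25; c'=1/5, d'=5/2
row 2: denom=10−2·1/5=48/5; d'=(-19−2·5/2)/(48/5)=-5/2
row 3: denom=8−3·5/16=113/16; d'=(-56−3·-5/2)/(113/16)=-776/113
back: M3=-776/113
back: M2=-5/2−5/16·-776/113=-40/113
back: M1=5/2−1/5·-40/113=581/226
M: M0=0, M1=581/226, M2=-40/113, M3=-776/113, M4=0
seg 0: a=-1, c=M0/2=0, d=(M1−M0)/(6·3)=581/4068, b=Δ0−h0·(2M0+M1)/6=-2647/1356
seg 1: a=-3, c=M1/2=581/452, d=(M2−M1)/(6·2)=-661/2712, b=Δ1−h1·(2M1+M2)/6=1291/678
seg 2: a=4, c=M2/2=-20/113, d=(M3−M2)/(6·3)=-368/1017, b=Δ2−h2·(2M2+M3)/6=1397/339
seg 3: a=5, c=M3/2=-388/113, d=(M4−M3)/(6·1)=388/339, b=Δ3−h3·(2M3+M4)/6=-2275/339
t_q=13/2 → seg 2, τ=3/2; S=4+1397/339·τ+-20/113·τ²+-368/1017·τ³=1935/226

  seg 0: a=-1 b=-2647/1356 c=0 d=581/4068
  seg 1: a=-3 b=1291/678 c=581/452 d=-661/2712
  seg 2: a=4 b=1397/339 c=-20/113 d=-368/1017
  seg 3: a=5 b=-2275/339 c=-388/113 d=388/339
S(13/2) = 1935/226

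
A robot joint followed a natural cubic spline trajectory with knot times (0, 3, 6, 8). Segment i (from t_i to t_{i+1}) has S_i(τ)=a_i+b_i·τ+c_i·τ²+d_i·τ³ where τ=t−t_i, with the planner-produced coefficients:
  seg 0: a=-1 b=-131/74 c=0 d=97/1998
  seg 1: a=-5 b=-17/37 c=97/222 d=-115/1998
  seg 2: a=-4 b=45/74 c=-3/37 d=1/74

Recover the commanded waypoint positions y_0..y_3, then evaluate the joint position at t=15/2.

y_0 = S_0(0) = a_0 = -1
y_1 = S_1(0) = a_1 = -5
y_2 = S_2(0) = a_2 = -4
y_3 = S_2(2) = -3
t_q=15/2 is in segment 2 (τ=3/2); S_2(τ)=-1909/592

y_0=-1 y_1=-5 y_2=-4 y_3=-3
S(15/2) = -1909/592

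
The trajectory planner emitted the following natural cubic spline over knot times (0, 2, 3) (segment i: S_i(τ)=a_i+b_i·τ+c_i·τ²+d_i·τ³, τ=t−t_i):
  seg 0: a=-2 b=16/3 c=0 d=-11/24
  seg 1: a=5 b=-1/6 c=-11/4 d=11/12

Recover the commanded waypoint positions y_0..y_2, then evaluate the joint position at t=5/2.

y_0 = S_0(0) = a_0 = -2
y_1 = S_1(0) = a_1 = 5
y_2 = S_1(1) = 3
t_q=5/2 is in segment 1 (τ=1/2); S_1(τ)=139/32

y_0=-2 y_1=5 y_2=3
S(5/2) = 139/32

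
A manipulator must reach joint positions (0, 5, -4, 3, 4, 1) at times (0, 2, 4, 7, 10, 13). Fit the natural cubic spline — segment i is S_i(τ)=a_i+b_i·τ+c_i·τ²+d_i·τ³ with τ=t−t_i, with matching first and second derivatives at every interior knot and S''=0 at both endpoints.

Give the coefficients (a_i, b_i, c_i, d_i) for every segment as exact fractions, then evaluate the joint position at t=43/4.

Δ: Δ0=5/2, Δ1=-9/2, Δ2=7/3, Δ3=1/3, Δ4=-1
row 1: diag=8, rhs=-42; c'=1/4, d'=-21/4
row 2: denom=10−2·1/4=19/2; d'=(41−2·-21/4)/(19/2)=103/19
row 3: denom=12−3·6/19=210/19; d'=(-12−3·103/19)/(210/19)=-179/70
row 4: denom=12−3·19/70=783/70; d'=(-8−3·-179/70)/(783/70)=-23/783
back: M4=-23/783
back: M3=-179/70−19/70·-23/783=-1996/783
back: M2=103/19−6/19·-1996/783=1625/261
back: M1=-21/4−1/4·1625/261=-3553/522
M: M0=0, M1=-3553/522, M2=1625/261, M3=-1996/783, M4=-23/783, M5=0
seg 0: a=0, c=M0/2=0, d=(M1−M0)/(6·2)=-3553/6264, b=Δ0−h0·(2M0+M1)/6=3734/783
seg 1: a=5, c=M1/2=-3553/1044, d=(M2−M1)/(6·2)=6803/6264, b=Δ1−h1·(2M1+M2)/6=-3191/1566
seg 2: a=-4, c=M2/2=1625/522, d=(M3−M2)/(6·3)=-6871/14094, b=Δ2−h2·(2M2+M3)/6=-2050/783
seg 3: a=3, c=M3/2=-998/783, d=(M4−M3)/(6·3)=1973/14094, b=Δ3−h3·(2M3+M4)/6=4537/1566
seg 4: a=4, c=M4/2=-23/1566, d=(M5−M4)/(6·3)=23/14094, b=Δ4−h4·(2M4+M5)/6=-760/783
t_q=43/4 → seg 4, τ=3/4; S=4+-760/783·τ+-23/1566·τ²+23/14094·τ³=36353/11136

  seg 0: a=0 b=3734/783 c=0 d=-3553/6264
  seg 1: a=5 b=-3191/1566 c=-3553/1044 d=6803/6264
  seg 2: a=-4 b=-2050/783 c=1625/522 d=-6871/14094
  seg 3: a=3 b=4537/1566 c=-998/783 d=1973/14094
  seg 4: a=4 b=-760/783 c=-23/1566 d=23/14094
S(43/4) = 36353/11136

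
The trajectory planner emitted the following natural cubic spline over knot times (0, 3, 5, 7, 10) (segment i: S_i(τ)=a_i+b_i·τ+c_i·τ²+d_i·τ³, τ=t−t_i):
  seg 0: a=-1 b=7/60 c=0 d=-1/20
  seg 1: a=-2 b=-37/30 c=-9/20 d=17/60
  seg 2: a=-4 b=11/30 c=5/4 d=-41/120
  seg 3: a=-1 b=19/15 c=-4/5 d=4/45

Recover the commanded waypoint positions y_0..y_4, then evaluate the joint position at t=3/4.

y_0 = S_0(0) = a_0 = -1
y_1 = S_1(0) = a_1 = -2
y_2 = S_2(0) = a_2 = -4
y_3 = S_3(0) = a_3 = -1
y_4 = S_3(3) = -2
t_q=3/4 is in segment 0 (τ=3/4); S_0(τ)=-239/256

y_0=-1 y_1=-2 y_2=-4 y_3=-1 y_4=-2
S(3/4) = -239/256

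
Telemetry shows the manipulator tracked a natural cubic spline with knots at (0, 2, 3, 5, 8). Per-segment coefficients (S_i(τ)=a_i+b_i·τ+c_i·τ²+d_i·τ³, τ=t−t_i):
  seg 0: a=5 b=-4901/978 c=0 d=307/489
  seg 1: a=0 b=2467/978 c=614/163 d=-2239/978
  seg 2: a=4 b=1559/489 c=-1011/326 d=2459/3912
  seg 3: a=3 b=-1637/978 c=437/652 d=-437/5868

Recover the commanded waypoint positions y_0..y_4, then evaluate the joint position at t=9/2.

y_0 = S_0(0) = a_0 = 5
y_1 = S_1(0) = a_1 = 0
y_2 = S_2(0) = a_2 = 4
y_3 = S_3(0) = a_3 = 3
y_4 = S_3(3) = 2
t_q=9/2 is in segment 2 (τ=3/2); S_2(τ)=40955/10432

y_0=5 y_1=0 y_2=4 y_3=3 y_4=2
S(9/2) = 40955/10432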